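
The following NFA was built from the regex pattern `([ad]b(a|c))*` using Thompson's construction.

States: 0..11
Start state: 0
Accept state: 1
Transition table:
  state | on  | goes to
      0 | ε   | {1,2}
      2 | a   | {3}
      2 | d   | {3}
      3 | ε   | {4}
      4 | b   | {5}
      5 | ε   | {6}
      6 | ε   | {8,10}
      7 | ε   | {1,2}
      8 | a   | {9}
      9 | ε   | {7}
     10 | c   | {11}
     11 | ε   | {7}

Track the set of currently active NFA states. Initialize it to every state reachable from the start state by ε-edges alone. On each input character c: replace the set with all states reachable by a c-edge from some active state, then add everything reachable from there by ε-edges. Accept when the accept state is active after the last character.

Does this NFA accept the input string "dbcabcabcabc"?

initial (ε-close {0}): {0,1,2}
'd' @ 1: {3,4}
'b' @ 2: {5,6,8,10}
'c' @ 3: {1,2,7,11}  (accept∈set)
'a' @ 4: {3,4}
'b' @ 5: {5,6,8,10}
'c' @ 6: {1,2,7,11}  (accept∈set)
'a' @ 7: {3,4}
'b' @ 8: {5,6,8,10}
'c' @ 9: {1,2,7,11}  (accept∈set)
'a' @ 10: {3,4}
'b' @ 11: {5,6,8,10}
'c' @ 12: {1,2,7,11}  (accept∈set)
after full input: {1,2,7,11}  (accept=1 in)

Answer: ACCEPT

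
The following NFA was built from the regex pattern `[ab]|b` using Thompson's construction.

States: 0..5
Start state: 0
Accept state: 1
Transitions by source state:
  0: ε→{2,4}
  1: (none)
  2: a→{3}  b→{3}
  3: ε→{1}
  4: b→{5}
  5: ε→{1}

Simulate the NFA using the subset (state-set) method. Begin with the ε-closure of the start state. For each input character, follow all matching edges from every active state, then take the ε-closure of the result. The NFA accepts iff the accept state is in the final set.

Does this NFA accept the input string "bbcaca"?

Answer: REJECT

Steps:
initial (ε-close {0}): {0,2,4}
'b' @ 1: {1,3,5}  ✓accept
'b' @ 2: {}  — no active states
rest 'caca' ignored (set empty)
final: {}; accept 1 not in set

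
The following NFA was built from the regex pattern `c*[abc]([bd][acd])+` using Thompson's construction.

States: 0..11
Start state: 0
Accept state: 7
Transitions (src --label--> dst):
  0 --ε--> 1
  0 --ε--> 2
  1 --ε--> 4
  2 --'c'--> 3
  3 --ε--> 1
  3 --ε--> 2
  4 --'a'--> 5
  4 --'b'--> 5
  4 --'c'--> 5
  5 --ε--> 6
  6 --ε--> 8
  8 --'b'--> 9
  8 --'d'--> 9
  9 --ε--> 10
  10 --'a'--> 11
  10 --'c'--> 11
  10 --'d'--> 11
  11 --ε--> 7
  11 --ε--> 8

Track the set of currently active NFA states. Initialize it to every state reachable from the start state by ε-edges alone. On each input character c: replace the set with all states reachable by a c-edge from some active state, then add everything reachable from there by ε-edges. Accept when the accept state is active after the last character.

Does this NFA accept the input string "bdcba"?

Answer: ACCEPT

Derivation:
S₀ = ε-closure({0}) = {0,1,2,4}
'b' @ 1: {5,6,8}
'd' @ 2: {9,10}
'c' @ 3: {7,8,11}  (accept∈set)
'b' @ 4: {9,10}
'a' @ 5: {7,8,11}  (accept∈set)
end set {7,8,11} — state 7 in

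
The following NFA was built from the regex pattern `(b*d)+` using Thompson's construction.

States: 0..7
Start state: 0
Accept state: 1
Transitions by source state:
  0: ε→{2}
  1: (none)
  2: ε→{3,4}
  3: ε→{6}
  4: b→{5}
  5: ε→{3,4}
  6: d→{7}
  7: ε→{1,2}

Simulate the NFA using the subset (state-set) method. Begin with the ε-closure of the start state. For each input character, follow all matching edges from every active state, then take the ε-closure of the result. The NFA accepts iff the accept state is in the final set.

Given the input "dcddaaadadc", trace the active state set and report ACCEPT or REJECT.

S₀ = ε-closure({0}) = {0,2,3,4,6}
'd' @ 1: {1,2,3,4,6,7}  [accepting]
'c' @ 2: {}  — state set empty
rest 'ddaaadadc' ignored (set empty)
end set {} — state 1 not in

Answer: REJECT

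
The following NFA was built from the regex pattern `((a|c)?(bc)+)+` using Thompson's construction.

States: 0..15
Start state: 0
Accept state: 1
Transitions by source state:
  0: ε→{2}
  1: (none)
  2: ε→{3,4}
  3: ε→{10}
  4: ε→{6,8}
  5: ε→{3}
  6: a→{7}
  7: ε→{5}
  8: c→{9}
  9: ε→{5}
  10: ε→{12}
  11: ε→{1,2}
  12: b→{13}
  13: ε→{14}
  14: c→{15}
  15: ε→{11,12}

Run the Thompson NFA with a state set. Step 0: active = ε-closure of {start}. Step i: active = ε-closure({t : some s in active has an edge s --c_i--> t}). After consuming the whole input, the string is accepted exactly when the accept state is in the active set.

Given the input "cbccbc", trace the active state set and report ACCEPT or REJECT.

S₀ = ε-closure({0}) = {0,2,3,4,6,8,10,12}
'c' @ 1: {3,5,9,10,12}
'b' @ 2: {13,14}
'c' @ 3: {1,2,3,4,6,8,10,11,12,15}  ✓accept
'c' @ 4: {3,5,9,10,12}
'b' @ 5: {13,14}
'c' @ 6: {1,2,3,4,6,8,10,11,12,15}  ✓accept
final: {1,2,3,4,6,8,10,11,12,15}; accept 1 in set

Answer: ACCEPT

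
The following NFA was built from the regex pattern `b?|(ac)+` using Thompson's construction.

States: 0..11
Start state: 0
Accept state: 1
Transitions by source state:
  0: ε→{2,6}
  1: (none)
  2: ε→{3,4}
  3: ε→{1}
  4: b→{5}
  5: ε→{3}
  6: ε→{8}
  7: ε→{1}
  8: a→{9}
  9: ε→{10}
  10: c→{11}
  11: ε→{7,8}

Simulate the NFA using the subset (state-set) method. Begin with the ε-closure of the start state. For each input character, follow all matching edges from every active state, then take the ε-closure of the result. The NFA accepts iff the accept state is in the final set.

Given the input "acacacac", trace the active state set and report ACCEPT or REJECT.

initial (ε-close {0}): {0,1,2,3,4,6,8}
'a' @ 1: {9,10}
'c' @ 2: {1,7,8,11}  [accepting]
'a' @ 3: {9,10}
'c' @ 4: {1,7,8,11}  [accepting]
'a' @ 5: {9,10}
'c' @ 6: {1,7,8,11}  [accepting]
'a' @ 7: {9,10}
'c' @ 8: {1,7,8,11}  [accepting]
after full input: {1,7,8,11}  (accept=1 in)

Answer: ACCEPT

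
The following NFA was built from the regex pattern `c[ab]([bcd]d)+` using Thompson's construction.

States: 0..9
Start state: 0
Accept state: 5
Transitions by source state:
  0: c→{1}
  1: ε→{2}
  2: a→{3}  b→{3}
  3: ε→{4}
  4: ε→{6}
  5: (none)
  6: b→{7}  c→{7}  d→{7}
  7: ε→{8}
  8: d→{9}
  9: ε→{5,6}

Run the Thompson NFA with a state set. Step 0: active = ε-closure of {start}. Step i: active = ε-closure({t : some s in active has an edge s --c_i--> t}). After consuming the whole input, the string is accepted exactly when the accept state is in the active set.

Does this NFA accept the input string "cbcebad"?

Answer: REJECT

Trace:
initial (ε-close {0}): {0}
'c' @ 1: {1,2}
'b' @ 2: {3,4,6}
'c' @ 3: {7,8}
'e' @ 4: {}  — dead — no transitions
rest 'bad' ignored (set empty)
end set {} — state 5 not in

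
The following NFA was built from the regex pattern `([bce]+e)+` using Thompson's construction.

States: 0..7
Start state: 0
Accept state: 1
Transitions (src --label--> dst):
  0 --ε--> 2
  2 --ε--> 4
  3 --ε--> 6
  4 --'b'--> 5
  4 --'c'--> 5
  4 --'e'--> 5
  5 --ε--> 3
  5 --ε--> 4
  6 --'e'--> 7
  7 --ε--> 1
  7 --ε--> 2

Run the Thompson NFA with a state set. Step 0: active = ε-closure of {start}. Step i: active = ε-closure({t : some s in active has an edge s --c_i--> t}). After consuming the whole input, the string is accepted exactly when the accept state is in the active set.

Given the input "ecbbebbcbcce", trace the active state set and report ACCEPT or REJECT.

Answer: ACCEPT

Steps:
start: ε-closure({0}) = {0,2,4}
'e' @ 1: {3,4,5,6}
'c' @ 2: {3,4,5,6}
'b' @ 3: {3,4,5,6}
'b' @ 4: {3,4,5,6}
'e' @ 5: {1,2,3,4,5,6,7}  [accepting]
'b' @ 6: {3,4,5,6}
'b' @ 7: {3,4,5,6}
'c' @ 8: {3,4,5,6}
'b' @ 9: {3,4,5,6}
'c' @ 10: {3,4,5,6}
'c' @ 11: {3,4,5,6}
'e' @ 12: {1,2,3,4,5,6,7}  [accepting]
after full input: {1,2,3,4,5,6,7}  (accept=1 in)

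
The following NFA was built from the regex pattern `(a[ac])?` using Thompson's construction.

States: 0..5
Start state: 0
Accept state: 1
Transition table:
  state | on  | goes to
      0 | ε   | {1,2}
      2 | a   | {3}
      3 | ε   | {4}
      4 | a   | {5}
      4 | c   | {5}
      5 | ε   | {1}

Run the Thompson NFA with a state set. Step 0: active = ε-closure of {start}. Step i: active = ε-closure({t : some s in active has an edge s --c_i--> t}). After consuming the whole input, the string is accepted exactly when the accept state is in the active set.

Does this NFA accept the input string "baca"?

start: ε-closure({0}) = {0,1,2}
'b' @ 1: {}  — dead — no transitions
rest 'aca' ignored (set empty)
final: {}; accept 1 not in set

Answer: REJECT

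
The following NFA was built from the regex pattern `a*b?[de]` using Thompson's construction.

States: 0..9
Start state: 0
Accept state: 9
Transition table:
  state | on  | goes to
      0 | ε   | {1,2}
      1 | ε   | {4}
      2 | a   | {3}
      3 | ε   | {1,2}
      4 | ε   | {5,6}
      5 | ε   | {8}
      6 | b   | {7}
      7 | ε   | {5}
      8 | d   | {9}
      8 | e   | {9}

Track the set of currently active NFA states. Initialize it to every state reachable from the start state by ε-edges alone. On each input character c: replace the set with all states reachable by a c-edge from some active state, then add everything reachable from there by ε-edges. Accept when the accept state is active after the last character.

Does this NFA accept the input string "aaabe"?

Answer: ACCEPT

Derivation:
S₀ = ε-closure({0}) = {0,1,2,4,5,6,8}
'a' @ 1: {1,2,3,4,5,6,8}
'a' @ 2: {1,2,3,4,5,6,8}
'a' @ 3: {1,2,3,4,5,6,8}
'b' @ 4: {5,7,8}
'e' @ 5: {9}  [accepting]
end set {9} — state 9 in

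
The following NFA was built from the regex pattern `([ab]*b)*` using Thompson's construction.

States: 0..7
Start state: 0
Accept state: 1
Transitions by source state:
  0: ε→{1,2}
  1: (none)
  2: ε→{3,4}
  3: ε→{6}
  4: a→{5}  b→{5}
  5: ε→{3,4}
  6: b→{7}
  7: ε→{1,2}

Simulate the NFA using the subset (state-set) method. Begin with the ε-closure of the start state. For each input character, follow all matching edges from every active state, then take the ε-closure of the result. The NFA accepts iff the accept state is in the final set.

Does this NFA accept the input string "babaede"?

Answer: REJECT

Derivation:
start: ε-closure({0}) = {0,1,2,3,4,6}
'b' @ 1: {1,2,3,4,5,6,7}  (accept∈set)
'a' @ 2: {3,4,5,6}
'b' @ 3: {1,2,3,4,5,6,7}  (accept∈set)
'a' @ 4: {3,4,5,6}
'e' @ 5: {}  — no active states
rest 'de' ignored (set empty)
end set {} — state 1 not in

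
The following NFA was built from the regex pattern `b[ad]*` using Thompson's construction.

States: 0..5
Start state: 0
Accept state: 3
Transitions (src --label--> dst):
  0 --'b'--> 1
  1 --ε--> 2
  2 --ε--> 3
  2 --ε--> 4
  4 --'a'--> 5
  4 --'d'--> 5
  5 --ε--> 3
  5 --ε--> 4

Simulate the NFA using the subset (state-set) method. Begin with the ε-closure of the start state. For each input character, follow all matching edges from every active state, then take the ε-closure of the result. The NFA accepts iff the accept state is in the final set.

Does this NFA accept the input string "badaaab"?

S₀ = ε-closure({0}) = {0}
'b' @ 1: {1,2,3,4}  (accept∈set)
'a' @ 2: {3,4,5}  (accept∈set)
'd' @ 3: {3,4,5}  (accept∈set)
'a' @ 4: {3,4,5}  (accept∈set)
'a' @ 5: {3,4,5}  (accept∈set)
'a' @ 6: {3,4,5}  (accept∈set)
'b' @ 7: {}  — no active states
after full input: {}  (accept=3 not in)

Answer: REJECT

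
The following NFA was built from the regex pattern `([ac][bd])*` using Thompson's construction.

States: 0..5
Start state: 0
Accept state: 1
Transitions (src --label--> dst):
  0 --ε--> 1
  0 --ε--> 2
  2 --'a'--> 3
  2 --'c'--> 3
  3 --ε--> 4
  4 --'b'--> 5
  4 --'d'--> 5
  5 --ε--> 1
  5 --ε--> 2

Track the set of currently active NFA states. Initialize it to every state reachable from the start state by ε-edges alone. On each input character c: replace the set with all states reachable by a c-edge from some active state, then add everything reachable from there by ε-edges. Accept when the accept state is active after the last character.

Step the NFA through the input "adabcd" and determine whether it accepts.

S₀ = ε-closure({0}) = {0,1,2}
'a' @ 1: {3,4}
'd' @ 2: {1,2,5}  ✓accept
'a' @ 3: {3,4}
'b' @ 4: {1,2,5}  ✓accept
'c' @ 5: {3,4}
'd' @ 6: {1,2,5}  ✓accept
end set {1,2,5} — state 1 in

Answer: ACCEPT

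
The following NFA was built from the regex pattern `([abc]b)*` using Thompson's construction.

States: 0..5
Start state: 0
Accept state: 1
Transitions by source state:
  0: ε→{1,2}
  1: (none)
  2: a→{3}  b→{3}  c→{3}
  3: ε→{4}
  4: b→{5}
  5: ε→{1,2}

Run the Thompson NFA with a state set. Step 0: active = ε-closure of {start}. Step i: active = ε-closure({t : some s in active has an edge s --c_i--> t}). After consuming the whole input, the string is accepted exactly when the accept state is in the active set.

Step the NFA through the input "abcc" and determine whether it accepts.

start: ε-closure({0}) = {0,1,2}
'a' @ 1: {3,4}
'b' @ 2: {1,2,5}  [accepting]
'c' @ 3: {3,4}
'c' @ 4: {}  — state set empty
end set {} — state 1 not in

Answer: REJECT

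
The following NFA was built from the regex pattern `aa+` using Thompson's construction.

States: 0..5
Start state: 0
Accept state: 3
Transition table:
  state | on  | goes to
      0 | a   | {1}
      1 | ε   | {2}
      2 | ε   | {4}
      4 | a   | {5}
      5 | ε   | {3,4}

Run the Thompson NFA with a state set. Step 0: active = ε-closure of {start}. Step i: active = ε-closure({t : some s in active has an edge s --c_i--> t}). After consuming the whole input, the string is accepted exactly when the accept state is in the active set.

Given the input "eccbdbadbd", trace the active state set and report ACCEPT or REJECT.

S₀ = ε-closure({0}) = {0}
'e' @ 1: {}  — state set empty
rest 'ccbdbadbd' ignored (set empty)
after full input: {}  (accept=3 not in)

Answer: REJECT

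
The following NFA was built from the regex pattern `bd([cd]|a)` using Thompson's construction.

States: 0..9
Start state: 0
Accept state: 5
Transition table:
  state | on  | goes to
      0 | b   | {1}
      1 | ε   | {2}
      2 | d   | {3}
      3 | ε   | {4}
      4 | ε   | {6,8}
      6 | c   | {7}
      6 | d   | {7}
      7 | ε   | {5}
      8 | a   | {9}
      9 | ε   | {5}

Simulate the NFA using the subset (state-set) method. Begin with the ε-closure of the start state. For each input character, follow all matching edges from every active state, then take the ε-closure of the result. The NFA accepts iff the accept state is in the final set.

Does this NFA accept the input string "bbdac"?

initial (ε-close {0}): {0}
'b' @ 1: {1,2}
'b' @ 2: {}  — no active states
rest 'dac' ignored (set empty)
end set {} — state 5 not in

Answer: REJECT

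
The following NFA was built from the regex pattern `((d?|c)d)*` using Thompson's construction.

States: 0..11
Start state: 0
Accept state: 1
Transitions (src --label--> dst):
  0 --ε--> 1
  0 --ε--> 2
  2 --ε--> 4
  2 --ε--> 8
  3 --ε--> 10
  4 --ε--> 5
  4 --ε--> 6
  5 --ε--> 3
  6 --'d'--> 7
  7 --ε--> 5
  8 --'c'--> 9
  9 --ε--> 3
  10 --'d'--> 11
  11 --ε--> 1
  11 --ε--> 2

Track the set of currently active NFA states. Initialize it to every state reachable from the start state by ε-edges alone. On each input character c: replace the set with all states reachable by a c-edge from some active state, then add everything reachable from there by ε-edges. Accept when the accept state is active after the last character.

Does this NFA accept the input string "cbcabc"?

Answer: REJECT

Steps:
S₀ = ε-closure({0}) = {0,1,2,3,4,5,6,8,10}
'c' @ 1: {3,9,10}
'b' @ 2: {}  — dead — no transitions
rest 'cabc' ignored (set empty)
after full input: {}  (accept=1 not in)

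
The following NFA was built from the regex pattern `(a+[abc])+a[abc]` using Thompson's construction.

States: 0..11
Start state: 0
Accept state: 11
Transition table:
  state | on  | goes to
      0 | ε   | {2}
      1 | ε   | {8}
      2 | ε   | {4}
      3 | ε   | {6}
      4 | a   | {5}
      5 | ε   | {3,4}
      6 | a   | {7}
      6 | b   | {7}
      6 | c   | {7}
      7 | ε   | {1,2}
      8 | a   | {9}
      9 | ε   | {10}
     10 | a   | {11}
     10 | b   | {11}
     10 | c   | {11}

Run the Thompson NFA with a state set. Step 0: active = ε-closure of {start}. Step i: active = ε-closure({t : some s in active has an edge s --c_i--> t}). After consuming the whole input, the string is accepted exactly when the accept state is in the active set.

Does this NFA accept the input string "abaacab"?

Answer: ACCEPT

Trace:
S₀ = ε-closure({0}) = {0,2,4}
'a' @ 1: {3,4,5,6}
'b' @ 2: {1,2,4,7,8}
'a' @ 3: {3,4,5,6,9,10}
'a' @ 4: {1,2,3,4,5,6,7,8,11}  (accept∈set)
'c' @ 5: {1,2,4,7,8}
'a' @ 6: {3,4,5,6,9,10}
'b' @ 7: {1,2,4,7,8,11}  (accept∈set)
end set {1,2,4,7,8,11} — state 11 in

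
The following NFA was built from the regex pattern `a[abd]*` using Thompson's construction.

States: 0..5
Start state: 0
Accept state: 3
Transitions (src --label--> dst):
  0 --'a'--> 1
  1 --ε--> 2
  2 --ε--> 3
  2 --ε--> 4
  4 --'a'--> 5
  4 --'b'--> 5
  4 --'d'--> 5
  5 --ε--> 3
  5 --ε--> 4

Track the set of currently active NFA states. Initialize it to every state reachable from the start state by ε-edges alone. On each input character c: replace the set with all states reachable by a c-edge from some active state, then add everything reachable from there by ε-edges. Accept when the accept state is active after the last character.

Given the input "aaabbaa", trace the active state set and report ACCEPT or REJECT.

initial (ε-close {0}): {0}
'a' @ 1: {1,2,3,4}  ✓accept
'a' @ 2: {3,4,5}  ✓accept
'a' @ 3: {3,4,5}  ✓accept
'b' @ 4: {3,4,5}  ✓accept
'b' @ 5: {3,4,5}  ✓accept
'a' @ 6: {3,4,5}  ✓accept
'a' @ 7: {3,4,5}  ✓accept
end set {3,4,5} — state 3 in

Answer: ACCEPT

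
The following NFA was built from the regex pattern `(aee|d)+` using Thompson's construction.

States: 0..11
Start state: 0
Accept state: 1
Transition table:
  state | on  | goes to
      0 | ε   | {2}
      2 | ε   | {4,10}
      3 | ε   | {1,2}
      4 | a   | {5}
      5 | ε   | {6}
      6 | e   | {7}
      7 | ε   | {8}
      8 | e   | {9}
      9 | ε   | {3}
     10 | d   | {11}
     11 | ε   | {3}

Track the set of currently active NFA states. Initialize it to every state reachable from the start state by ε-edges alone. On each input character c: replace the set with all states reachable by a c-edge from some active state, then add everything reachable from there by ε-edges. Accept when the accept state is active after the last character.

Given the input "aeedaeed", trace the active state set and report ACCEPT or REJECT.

initial (ε-close {0}): {0,2,4,10}
'a' @ 1: {5,6}
'e' @ 2: {7,8}
'e' @ 3: {1,2,3,4,9,10}  [accepting]
'd' @ 4: {1,2,3,4,10,11}  [accepting]
'a' @ 5: {5,6}
'e' @ 6: {7,8}
'e' @ 7: {1,2,3,4,9,10}  [accepting]
'd' @ 8: {1,2,3,4,10,11}  [accepting]
after full input: {1,2,3,4,10,11}  (accept=1 in)

Answer: ACCEPT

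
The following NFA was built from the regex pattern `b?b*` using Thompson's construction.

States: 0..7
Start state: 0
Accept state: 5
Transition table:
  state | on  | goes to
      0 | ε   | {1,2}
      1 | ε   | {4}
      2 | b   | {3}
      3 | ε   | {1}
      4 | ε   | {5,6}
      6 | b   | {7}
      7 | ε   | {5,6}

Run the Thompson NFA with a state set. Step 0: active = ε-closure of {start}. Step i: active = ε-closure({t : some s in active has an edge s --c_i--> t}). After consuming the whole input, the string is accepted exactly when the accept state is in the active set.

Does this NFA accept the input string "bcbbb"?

Answer: REJECT

Trace:
S₀ = ε-closure({0}) = {0,1,2,4,5,6}
'b' @ 1: {1,3,4,5,6,7}  ✓accept
'c' @ 2: {}  — dead — no transitions
rest 'bbb' ignored (set empty)
final: {}; accept 5 not in set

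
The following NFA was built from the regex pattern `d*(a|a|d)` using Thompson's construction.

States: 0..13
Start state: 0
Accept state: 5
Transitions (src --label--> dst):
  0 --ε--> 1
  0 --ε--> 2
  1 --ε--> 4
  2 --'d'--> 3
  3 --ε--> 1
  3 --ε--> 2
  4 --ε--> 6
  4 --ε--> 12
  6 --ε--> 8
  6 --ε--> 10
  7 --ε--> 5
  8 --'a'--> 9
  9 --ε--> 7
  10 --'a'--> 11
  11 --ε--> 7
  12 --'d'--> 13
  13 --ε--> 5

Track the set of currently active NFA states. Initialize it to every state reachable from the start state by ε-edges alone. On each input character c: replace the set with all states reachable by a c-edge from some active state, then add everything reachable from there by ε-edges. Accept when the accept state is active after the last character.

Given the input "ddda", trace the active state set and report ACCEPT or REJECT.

start: ε-closure({0}) = {0,1,2,4,6,8,10,12}
'd' @ 1: {1,2,3,4,5,6,8,10,12,13}  ✓accept
'd' @ 2: {1,2,3,4,5,6,8,10,12,13}  ✓accept
'd' @ 3: {1,2,3,4,5,6,8,10,12,13}  ✓accept
'a' @ 4: {5,7,9,11}  ✓accept
end set {5,7,9,11} — state 5 in

Answer: ACCEPT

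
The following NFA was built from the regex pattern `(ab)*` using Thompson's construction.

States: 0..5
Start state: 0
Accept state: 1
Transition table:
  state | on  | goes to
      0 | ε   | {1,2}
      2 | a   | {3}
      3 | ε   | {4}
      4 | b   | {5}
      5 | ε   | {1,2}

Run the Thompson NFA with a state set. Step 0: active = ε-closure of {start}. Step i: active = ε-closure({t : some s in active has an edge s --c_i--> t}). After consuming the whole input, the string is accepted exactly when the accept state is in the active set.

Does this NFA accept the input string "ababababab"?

Answer: ACCEPT

Steps:
initial (ε-close {0}): {0,1,2}
'a' @ 1: {3,4}
'b' @ 2: {1,2,5}  ✓accept
'a' @ 3: {3,4}
'b' @ 4: {1,2,5}  ✓accept
'a' @ 5: {3,4}
'b' @ 6: {1,2,5}  ✓accept
'a' @ 7: {3,4}
'b' @ 8: {1,2,5}  ✓accept
'a' @ 9: {3,4}
'b' @ 10: {1,2,5}  ✓accept
end set {1,2,5} — state 1 in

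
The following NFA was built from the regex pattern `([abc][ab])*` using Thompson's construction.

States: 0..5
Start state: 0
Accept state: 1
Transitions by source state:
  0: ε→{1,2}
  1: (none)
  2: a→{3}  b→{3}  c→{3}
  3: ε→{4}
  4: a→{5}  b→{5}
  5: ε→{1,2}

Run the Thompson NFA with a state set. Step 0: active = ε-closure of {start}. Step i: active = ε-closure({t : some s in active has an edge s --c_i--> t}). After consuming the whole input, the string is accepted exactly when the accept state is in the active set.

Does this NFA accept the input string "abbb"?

Answer: ACCEPT

Derivation:
initial (ε-close {0}): {0,1,2}
'a' @ 1: {3,4}
'b' @ 2: {1,2,5}  ✓accept
'b' @ 3: {3,4}
'b' @ 4: {1,2,5}  ✓accept
end set {1,2,5} — state 1 in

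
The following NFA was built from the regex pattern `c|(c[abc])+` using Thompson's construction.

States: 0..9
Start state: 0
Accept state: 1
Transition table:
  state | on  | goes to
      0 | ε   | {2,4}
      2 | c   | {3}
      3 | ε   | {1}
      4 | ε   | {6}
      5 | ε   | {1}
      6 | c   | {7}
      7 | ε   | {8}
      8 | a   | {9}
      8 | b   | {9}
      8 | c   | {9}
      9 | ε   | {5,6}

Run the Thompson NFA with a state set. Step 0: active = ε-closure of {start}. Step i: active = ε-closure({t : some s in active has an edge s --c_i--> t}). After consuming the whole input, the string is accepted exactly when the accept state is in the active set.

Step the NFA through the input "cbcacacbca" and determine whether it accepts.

Answer: ACCEPT

Steps:
start: ε-closure({0}) = {0,2,4,6}
'c' @ 1: {1,3,7,8}  [accepting]
'b' @ 2: {1,5,6,9}  [accepting]
'c' @ 3: {7,8}
'a' @ 4: {1,5,6,9}  [accepting]
'c' @ 5: {7,8}
'a' @ 6: {1,5,6,9}  [accepting]
'c' @ 7: {7,8}
'b' @ 8: {1,5,6,9}  [accepting]
'c' @ 9: {7,8}
'a' @ 10: {1,5,6,9}  [accepting]
end set {1,5,6,9} — state 1 in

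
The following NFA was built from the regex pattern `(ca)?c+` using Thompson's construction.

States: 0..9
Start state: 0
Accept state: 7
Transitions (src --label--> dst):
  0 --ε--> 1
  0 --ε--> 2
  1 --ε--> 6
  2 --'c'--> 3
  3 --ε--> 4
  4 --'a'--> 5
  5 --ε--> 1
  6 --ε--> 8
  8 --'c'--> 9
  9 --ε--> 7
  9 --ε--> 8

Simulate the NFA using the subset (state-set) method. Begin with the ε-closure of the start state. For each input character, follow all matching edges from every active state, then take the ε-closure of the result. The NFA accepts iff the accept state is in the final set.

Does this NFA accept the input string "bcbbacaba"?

start: ε-closure({0}) = {0,1,2,6,8}
'b' @ 1: {}  — dead — no transitions
rest 'cbbacaba' ignored (set empty)
end set {} — state 7 not in

Answer: REJECT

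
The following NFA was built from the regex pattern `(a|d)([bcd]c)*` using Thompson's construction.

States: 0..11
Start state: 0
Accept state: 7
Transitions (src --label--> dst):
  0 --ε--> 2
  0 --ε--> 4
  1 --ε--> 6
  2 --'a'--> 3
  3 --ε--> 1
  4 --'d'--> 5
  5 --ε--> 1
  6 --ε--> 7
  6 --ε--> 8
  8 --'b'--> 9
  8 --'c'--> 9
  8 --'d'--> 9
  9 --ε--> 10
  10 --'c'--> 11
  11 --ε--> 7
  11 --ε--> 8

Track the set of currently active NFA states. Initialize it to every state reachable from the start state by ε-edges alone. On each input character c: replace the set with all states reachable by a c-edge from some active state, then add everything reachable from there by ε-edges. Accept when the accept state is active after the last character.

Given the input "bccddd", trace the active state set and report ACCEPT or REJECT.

start: ε-closure({0}) = {0,2,4}
'b' @ 1: {}  — dead — no transitions
rest 'ccddd' ignored (set empty)
end set {} — state 7 not in

Answer: REJECT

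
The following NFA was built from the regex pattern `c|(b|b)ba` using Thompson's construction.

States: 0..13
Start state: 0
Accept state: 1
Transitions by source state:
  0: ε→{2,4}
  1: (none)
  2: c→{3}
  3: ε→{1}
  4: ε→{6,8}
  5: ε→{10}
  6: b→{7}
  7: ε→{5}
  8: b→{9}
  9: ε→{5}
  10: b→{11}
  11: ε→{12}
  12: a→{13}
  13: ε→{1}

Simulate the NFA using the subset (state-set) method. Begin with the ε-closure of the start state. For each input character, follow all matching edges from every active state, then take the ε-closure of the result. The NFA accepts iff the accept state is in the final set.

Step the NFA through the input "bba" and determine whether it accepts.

Answer: ACCEPT

Trace:
start: ε-closure({0}) = {0,2,4,6,8}
'b' @ 1: {5,7,9,10}
'b' @ 2: {11,12}
'a' @ 3: {1,13}  [accepting]
final: {1,13}; accept 1 in set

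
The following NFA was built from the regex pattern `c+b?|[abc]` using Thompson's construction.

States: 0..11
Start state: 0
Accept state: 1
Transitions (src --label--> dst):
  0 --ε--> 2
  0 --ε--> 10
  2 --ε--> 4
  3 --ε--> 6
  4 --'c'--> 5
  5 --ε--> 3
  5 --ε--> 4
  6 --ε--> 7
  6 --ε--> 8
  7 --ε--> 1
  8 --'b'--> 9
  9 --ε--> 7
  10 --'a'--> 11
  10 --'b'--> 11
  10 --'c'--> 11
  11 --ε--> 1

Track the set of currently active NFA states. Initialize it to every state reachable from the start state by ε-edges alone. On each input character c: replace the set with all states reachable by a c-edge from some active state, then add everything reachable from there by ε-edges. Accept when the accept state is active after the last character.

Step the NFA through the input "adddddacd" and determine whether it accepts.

Answer: REJECT

Derivation:
start: ε-closure({0}) = {0,2,4,10}
'a' @ 1: {1,11}  ✓accept
'd' @ 2: {}  — state set empty
rest 'ddddacd' ignored (set empty)
final: {}; accept 1 not in set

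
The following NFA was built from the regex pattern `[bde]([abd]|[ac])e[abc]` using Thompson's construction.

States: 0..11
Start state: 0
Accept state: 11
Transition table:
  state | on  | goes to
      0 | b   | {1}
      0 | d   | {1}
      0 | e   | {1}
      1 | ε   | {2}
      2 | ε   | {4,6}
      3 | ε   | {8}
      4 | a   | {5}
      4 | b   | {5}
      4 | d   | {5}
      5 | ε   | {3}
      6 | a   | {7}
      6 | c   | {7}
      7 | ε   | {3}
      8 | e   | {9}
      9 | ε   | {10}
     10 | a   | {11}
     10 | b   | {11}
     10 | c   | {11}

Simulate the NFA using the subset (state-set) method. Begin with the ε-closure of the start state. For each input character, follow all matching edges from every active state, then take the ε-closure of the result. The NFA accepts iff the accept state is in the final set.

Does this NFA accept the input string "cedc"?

S₀ = ε-closure({0}) = {0}
'c' @ 1: {}  — dead — no transitions
rest 'edc' ignored (set empty)
end set {} — state 11 not in

Answer: REJECT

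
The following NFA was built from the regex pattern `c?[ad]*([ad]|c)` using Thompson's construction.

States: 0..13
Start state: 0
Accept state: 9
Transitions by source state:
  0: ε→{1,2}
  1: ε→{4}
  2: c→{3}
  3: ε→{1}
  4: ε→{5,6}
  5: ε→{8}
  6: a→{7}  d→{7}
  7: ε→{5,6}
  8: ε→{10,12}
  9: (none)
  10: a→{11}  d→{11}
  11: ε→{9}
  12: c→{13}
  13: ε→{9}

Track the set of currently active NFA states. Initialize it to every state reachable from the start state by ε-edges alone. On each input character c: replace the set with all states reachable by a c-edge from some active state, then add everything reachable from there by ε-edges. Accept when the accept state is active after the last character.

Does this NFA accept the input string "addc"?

start: ε-closure({0}) = {0,1,2,4,5,6,8,10,12}
'a' @ 1: {5,6,7,8,9,10,11,12}  (accept∈set)
'd' @ 2: {5,6,7,8,9,10,11,12}  (accept∈set)
'd' @ 3: {5,6,7,8,9,10,11,12}  (accept∈set)
'c' @ 4: {9,13}  (accept∈set)
after full input: {9,13}  (accept=9 in)

Answer: ACCEPT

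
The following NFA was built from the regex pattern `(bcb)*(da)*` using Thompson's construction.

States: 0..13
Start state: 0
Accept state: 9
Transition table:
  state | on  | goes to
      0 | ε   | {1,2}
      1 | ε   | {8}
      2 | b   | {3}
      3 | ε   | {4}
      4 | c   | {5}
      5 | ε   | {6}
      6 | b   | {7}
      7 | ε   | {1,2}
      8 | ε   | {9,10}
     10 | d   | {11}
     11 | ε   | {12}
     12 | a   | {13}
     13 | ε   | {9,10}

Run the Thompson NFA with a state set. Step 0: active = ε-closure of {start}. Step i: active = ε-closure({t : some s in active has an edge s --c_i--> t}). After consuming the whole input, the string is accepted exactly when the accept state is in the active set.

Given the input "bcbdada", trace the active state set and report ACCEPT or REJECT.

initial (ε-close {0}): {0,1,2,8,9,10}
'b' @ 1: {3,4}
'c' @ 2: {5,6}
'b' @ 3: {1,2,7,8,9,10}  ✓accept
'd' @ 4: {11,12}
'a' @ 5: {9,10,13}  ✓accept
'd' @ 6: {11,12}
'a' @ 7: {9,10,13}  ✓accept
end set {9,10,13} — state 9 in

Answer: ACCEPT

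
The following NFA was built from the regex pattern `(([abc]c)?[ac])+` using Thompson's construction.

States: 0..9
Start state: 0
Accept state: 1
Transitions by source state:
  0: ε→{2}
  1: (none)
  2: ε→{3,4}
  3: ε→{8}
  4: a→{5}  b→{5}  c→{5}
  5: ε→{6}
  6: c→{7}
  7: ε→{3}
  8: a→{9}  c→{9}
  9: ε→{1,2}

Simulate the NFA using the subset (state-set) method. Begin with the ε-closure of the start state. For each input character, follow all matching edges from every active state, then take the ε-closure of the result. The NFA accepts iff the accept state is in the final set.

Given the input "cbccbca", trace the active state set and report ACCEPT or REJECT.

Answer: ACCEPT

Derivation:
initial (ε-close {0}): {0,2,3,4,8}
'c' @ 1: {1,2,3,4,5,6,8,9}  [accepting]
'b' @ 2: {5,6}
'c' @ 3: {3,7,8}
'c' @ 4: {1,2,3,4,8,9}  [accepting]
'b' @ 5: {5,6}
'c' @ 6: {3,7,8}
'a' @ 7: {1,2,3,4,8,9}  [accepting]
final: {1,2,3,4,8,9}; accept 1 in set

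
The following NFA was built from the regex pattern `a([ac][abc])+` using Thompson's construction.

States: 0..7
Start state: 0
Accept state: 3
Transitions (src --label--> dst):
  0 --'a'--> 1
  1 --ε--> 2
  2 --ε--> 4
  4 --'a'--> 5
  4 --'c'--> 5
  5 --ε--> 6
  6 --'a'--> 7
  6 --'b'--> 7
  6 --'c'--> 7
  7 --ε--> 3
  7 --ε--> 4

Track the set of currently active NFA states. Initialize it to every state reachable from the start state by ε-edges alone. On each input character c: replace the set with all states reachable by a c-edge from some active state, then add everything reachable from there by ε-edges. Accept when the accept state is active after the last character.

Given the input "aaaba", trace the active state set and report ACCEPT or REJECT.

initial (ε-close {0}): {0}
'a' @ 1: {1,2,4}
'a' @ 2: {5,6}
'a' @ 3: {3,4,7}  [accepting]
'b' @ 4: {}  — dead — no transitions
rest 'a' ignored (set empty)
final: {}; accept 3 not in set

Answer: REJECT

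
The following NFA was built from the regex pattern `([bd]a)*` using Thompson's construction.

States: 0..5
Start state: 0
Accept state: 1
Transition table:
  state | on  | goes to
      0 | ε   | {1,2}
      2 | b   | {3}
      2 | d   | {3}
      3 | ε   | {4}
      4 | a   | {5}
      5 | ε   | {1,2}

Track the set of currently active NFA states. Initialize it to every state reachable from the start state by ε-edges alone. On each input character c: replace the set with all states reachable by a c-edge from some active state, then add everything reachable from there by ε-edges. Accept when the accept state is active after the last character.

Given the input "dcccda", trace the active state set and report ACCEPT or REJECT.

S₀ = ε-closure({0}) = {0,1,2}
'd' @ 1: {3,4}
'c' @ 2: {}  — no active states
rest 'ccda' ignored (set empty)
after full input: {}  (accept=1 not in)

Answer: REJECT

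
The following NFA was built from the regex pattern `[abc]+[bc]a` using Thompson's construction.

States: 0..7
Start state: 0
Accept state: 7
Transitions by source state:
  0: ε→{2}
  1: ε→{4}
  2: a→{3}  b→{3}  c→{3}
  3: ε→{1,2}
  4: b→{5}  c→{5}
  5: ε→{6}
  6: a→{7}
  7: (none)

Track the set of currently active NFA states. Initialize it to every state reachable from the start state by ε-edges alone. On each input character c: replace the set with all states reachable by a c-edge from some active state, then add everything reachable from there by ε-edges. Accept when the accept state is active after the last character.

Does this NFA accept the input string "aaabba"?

Answer: ACCEPT

Derivation:
S₀ = ε-closure({0}) = {0,2}
'a' @ 1: {1,2,3,4}
'a' @ 2: {1,2,3,4}
'a' @ 3: {1,2,3,4}
'b' @ 4: {1,2,3,4,5,6}
'b' @ 5: {1,2,3,4,5,6}
'a' @ 6: {1,2,3,4,7}  [accepting]
after full input: {1,2,3,4,7}  (accept=7 in)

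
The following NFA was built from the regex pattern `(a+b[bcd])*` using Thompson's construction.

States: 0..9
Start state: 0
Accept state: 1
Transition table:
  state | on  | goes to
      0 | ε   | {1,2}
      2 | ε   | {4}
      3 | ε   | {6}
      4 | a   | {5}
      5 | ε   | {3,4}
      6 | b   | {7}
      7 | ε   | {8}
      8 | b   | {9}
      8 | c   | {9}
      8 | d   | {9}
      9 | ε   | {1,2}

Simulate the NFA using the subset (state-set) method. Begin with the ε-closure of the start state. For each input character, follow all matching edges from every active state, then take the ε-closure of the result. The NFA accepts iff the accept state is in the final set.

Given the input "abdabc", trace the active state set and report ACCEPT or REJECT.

initial (ε-close {0}): {0,1,2,4}
'a' @ 1: {3,4,5,6}
'b' @ 2: {7,8}
'd' @ 3: {1,2,4,9}  ✓accept
'a' @ 4: {3,4,5,6}
'b' @ 5: {7,8}
'c' @ 6: {1,2,4,9}  ✓accept
after full input: {1,2,4,9}  (accept=1 in)

Answer: ACCEPT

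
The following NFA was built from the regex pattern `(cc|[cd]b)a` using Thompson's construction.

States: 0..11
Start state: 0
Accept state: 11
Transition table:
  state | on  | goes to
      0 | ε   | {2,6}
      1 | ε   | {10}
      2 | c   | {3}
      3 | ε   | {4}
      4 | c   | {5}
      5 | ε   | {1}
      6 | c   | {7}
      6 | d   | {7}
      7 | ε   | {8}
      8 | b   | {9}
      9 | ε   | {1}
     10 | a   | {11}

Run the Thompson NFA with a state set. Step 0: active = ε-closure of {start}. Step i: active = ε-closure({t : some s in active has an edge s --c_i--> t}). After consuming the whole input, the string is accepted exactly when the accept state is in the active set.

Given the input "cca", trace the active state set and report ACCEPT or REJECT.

S₀ = ε-closure({0}) = {0,2,6}
'c' @ 1: {3,4,7,8}
'c' @ 2: {1,5,10}
'a' @ 3: {11}  ✓accept
after full input: {11}  (accept=11 in)

Answer: ACCEPT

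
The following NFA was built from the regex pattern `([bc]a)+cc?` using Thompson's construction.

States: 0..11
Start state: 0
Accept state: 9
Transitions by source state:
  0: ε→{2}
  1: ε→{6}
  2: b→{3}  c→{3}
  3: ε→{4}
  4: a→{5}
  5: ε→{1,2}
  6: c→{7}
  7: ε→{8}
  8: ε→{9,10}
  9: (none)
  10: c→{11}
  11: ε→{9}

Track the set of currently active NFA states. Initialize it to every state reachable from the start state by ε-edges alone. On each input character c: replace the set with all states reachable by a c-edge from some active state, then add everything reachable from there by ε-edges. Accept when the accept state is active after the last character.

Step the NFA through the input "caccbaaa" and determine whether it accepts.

S₀ = ε-closure({0}) = {0,2}
'c' @ 1: {3,4}
'a' @ 2: {1,2,5,6}
'c' @ 3: {3,4,7,8,9,10}  [accepting]
'c' @ 4: {9,11}  [accepting]
'b' @ 5: {}  — no active states
rest 'aaa' ignored (set empty)
after full input: {}  (accept=9 not in)

Answer: REJECT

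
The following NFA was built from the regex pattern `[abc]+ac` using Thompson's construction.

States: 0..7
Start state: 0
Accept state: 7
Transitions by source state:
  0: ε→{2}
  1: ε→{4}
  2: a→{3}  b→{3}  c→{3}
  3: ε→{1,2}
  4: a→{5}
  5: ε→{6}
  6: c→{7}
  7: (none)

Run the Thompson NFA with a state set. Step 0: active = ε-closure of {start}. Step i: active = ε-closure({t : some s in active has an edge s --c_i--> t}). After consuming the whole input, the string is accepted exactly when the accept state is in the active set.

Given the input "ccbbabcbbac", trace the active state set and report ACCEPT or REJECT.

initial (ε-close {0}): {0,2}
'c' @ 1: {1,2,3,4}
'c' @ 2: {1,2,3,4}
'b' @ 3: {1,2,3,4}
'b' @ 4: {1,2,3,4}
'a' @ 5: {1,2,3,4,5,6}
'b' @ 6: {1,2,3,4}
'c' @ 7: {1,2,3,4}
'b' @ 8: {1,2,3,4}
'b' @ 9: {1,2,3,4}
'a' @ 10: {1,2,3,4,5,6}
'c' @ 11: {1,2,3,4,7}  (accept∈set)
end set {1,2,3,4,7} — state 7 in

Answer: ACCEPT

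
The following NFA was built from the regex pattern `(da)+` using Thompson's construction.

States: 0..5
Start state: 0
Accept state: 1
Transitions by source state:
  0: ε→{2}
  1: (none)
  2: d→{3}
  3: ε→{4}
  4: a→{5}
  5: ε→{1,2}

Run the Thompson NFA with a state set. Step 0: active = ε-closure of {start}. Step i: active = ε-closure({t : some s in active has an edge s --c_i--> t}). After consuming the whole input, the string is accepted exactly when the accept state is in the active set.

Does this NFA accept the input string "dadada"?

initial (ε-close {0}): {0,2}
'd' @ 1: {3,4}
'a' @ 2: {1,2,5}  (accept∈set)
'd' @ 3: {3,4}
'a' @ 4: {1,2,5}  (accept∈set)
'd' @ 5: {3,4}
'a' @ 6: {1,2,5}  (accept∈set)
after full input: {1,2,5}  (accept=1 in)

Answer: ACCEPT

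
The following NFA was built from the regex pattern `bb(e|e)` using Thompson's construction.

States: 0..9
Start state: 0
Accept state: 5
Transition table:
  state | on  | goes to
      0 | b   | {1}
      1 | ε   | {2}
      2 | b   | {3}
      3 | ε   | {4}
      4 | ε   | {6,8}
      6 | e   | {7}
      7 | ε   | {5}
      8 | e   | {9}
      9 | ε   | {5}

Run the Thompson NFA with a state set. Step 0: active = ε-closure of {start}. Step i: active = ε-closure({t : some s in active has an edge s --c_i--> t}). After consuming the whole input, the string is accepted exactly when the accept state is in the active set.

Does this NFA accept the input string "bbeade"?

Answer: REJECT

Steps:
initial (ε-close {0}): {0}
'b' @ 1: {1,2}
'b' @ 2: {3,4,6,8}
'e' @ 3: {5,7,9}  ✓accept
'a' @ 4: {}  — state set empty
rest 'de' ignored (set empty)
after full input: {}  (accept=5 not in)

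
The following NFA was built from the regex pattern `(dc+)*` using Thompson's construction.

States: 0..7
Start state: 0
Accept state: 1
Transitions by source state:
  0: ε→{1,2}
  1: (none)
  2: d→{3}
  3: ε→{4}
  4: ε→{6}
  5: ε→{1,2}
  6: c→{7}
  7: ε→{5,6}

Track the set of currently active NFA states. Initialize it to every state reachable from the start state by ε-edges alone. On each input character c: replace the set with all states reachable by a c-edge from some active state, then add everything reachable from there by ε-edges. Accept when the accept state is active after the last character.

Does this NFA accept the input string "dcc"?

initial (ε-close {0}): {0,1,2}
'd' @ 1: {3,4,6}
'c' @ 2: {1,2,5,6,7}  (accept∈set)
'c' @ 3: {1,2,5,6,7}  (accept∈set)
end set {1,2,5,6,7} — state 1 in

Answer: ACCEPT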